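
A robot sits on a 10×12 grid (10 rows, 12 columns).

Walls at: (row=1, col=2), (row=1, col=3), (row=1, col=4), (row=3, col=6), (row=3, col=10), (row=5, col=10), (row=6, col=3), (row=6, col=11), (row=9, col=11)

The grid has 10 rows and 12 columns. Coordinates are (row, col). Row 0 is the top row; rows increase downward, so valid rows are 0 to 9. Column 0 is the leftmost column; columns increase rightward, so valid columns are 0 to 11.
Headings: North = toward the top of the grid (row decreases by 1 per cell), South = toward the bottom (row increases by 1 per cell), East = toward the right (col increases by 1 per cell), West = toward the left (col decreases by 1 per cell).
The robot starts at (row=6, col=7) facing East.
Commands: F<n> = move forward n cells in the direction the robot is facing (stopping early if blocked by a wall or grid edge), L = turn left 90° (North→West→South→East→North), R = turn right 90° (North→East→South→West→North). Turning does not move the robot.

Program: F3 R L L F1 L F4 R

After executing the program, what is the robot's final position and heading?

Answer: Final position: (row=6, col=6), facing North

Derivation:
Start: (row=6, col=7), facing East
  F3: move forward 3, now at (row=6, col=10)
  R: turn right, now facing South
  L: turn left, now facing East
  L: turn left, now facing North
  F1: move forward 0/1 (blocked), now at (row=6, col=10)
  L: turn left, now facing West
  F4: move forward 4, now at (row=6, col=6)
  R: turn right, now facing North
Final: (row=6, col=6), facing North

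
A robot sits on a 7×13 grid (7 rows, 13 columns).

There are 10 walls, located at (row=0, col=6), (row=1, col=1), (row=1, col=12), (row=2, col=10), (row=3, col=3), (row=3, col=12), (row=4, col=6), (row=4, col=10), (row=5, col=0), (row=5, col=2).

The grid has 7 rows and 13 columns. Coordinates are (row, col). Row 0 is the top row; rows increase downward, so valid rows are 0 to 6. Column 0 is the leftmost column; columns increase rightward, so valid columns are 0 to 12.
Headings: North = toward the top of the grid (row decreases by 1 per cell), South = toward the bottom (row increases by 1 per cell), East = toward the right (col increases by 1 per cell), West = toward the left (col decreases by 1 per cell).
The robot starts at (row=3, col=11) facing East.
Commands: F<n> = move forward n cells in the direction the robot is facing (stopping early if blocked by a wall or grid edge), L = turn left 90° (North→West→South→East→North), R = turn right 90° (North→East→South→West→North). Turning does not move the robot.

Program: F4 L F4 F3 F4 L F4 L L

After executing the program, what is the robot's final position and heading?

Answer: Final position: (row=0, col=7), facing East

Derivation:
Start: (row=3, col=11), facing East
  F4: move forward 0/4 (blocked), now at (row=3, col=11)
  L: turn left, now facing North
  F4: move forward 3/4 (blocked), now at (row=0, col=11)
  F3: move forward 0/3 (blocked), now at (row=0, col=11)
  F4: move forward 0/4 (blocked), now at (row=0, col=11)
  L: turn left, now facing West
  F4: move forward 4, now at (row=0, col=7)
  L: turn left, now facing South
  L: turn left, now facing East
Final: (row=0, col=7), facing East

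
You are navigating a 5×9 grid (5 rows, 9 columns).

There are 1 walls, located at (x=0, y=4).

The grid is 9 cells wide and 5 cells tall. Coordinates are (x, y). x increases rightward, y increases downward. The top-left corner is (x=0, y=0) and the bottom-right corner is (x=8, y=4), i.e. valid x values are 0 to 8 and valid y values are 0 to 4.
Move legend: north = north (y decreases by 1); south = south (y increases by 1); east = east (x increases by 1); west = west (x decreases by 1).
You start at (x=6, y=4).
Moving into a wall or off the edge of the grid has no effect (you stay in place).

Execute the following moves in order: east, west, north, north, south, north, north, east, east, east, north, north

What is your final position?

Answer: Final position: (x=8, y=0)

Derivation:
Start: (x=6, y=4)
  east (east): (x=6, y=4) -> (x=7, y=4)
  west (west): (x=7, y=4) -> (x=6, y=4)
  north (north): (x=6, y=4) -> (x=6, y=3)
  north (north): (x=6, y=3) -> (x=6, y=2)
  south (south): (x=6, y=2) -> (x=6, y=3)
  north (north): (x=6, y=3) -> (x=6, y=2)
  north (north): (x=6, y=2) -> (x=6, y=1)
  east (east): (x=6, y=1) -> (x=7, y=1)
  east (east): (x=7, y=1) -> (x=8, y=1)
  east (east): blocked, stay at (x=8, y=1)
  north (north): (x=8, y=1) -> (x=8, y=0)
  north (north): blocked, stay at (x=8, y=0)
Final: (x=8, y=0)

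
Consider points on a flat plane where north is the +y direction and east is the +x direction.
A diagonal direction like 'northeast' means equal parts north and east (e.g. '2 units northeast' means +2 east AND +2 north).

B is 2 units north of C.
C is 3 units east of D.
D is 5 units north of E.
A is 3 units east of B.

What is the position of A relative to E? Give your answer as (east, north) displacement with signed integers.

Answer: A is at (east=6, north=7) relative to E.

Derivation:
Place E at the origin (east=0, north=0).
  D is 5 units north of E: delta (east=+0, north=+5); D at (east=0, north=5).
  C is 3 units east of D: delta (east=+3, north=+0); C at (east=3, north=5).
  B is 2 units north of C: delta (east=+0, north=+2); B at (east=3, north=7).
  A is 3 units east of B: delta (east=+3, north=+0); A at (east=6, north=7).
Therefore A relative to E: (east=6, north=7).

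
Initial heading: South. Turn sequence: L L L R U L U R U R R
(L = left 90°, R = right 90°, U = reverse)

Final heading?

Answer: Final heading: North

Derivation:
Start: South
  L (left (90° counter-clockwise)) -> East
  L (left (90° counter-clockwise)) -> North
  L (left (90° counter-clockwise)) -> West
  R (right (90° clockwise)) -> North
  U (U-turn (180°)) -> South
  L (left (90° counter-clockwise)) -> East
  U (U-turn (180°)) -> West
  R (right (90° clockwise)) -> North
  U (U-turn (180°)) -> South
  R (right (90° clockwise)) -> West
  R (right (90° clockwise)) -> North
Final: North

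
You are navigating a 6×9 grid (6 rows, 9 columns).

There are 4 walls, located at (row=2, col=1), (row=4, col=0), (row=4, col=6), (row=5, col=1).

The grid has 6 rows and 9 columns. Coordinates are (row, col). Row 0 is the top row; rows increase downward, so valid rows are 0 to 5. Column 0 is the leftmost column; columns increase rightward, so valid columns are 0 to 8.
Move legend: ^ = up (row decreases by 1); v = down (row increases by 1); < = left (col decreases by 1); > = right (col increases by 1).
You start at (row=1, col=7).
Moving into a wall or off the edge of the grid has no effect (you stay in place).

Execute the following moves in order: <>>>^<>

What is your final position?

Answer: Final position: (row=0, col=8)

Derivation:
Start: (row=1, col=7)
  < (left): (row=1, col=7) -> (row=1, col=6)
  > (right): (row=1, col=6) -> (row=1, col=7)
  > (right): (row=1, col=7) -> (row=1, col=8)
  > (right): blocked, stay at (row=1, col=8)
  ^ (up): (row=1, col=8) -> (row=0, col=8)
  < (left): (row=0, col=8) -> (row=0, col=7)
  > (right): (row=0, col=7) -> (row=0, col=8)
Final: (row=0, col=8)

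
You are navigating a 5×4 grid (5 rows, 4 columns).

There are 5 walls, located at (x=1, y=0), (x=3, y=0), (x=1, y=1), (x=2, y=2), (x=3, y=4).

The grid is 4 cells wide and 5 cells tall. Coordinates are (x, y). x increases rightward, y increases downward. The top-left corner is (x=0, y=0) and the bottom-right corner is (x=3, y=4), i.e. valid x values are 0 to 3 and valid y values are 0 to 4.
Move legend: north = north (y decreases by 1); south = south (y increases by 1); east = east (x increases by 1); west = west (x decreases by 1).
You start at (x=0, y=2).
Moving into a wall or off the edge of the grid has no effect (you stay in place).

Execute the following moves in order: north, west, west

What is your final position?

Start: (x=0, y=2)
  north (north): (x=0, y=2) -> (x=0, y=1)
  west (west): blocked, stay at (x=0, y=1)
  west (west): blocked, stay at (x=0, y=1)
Final: (x=0, y=1)

Answer: Final position: (x=0, y=1)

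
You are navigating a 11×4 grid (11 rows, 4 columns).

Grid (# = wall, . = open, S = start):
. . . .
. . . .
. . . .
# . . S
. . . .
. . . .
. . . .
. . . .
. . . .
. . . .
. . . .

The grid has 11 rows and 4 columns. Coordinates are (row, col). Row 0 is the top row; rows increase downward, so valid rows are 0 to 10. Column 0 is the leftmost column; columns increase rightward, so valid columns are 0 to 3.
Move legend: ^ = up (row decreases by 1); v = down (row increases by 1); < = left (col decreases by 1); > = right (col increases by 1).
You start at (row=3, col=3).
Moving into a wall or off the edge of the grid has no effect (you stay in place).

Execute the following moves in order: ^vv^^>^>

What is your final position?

Start: (row=3, col=3)
  ^ (up): (row=3, col=3) -> (row=2, col=3)
  v (down): (row=2, col=3) -> (row=3, col=3)
  v (down): (row=3, col=3) -> (row=4, col=3)
  ^ (up): (row=4, col=3) -> (row=3, col=3)
  ^ (up): (row=3, col=3) -> (row=2, col=3)
  > (right): blocked, stay at (row=2, col=3)
  ^ (up): (row=2, col=3) -> (row=1, col=3)
  > (right): blocked, stay at (row=1, col=3)
Final: (row=1, col=3)

Answer: Final position: (row=1, col=3)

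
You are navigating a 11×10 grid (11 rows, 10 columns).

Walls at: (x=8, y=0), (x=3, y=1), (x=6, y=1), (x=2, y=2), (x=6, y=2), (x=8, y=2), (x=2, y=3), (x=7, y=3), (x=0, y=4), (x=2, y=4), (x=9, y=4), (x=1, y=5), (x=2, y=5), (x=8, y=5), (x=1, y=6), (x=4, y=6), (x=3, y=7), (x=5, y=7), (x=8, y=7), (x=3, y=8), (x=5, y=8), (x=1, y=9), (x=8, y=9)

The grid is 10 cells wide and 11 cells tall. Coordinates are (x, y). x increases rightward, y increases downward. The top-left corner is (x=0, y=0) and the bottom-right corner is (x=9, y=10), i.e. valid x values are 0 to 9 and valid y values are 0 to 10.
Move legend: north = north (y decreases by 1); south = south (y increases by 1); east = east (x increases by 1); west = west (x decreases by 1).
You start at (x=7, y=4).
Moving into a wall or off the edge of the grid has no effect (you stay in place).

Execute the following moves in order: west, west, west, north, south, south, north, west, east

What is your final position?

Answer: Final position: (x=4, y=4)

Derivation:
Start: (x=7, y=4)
  west (west): (x=7, y=4) -> (x=6, y=4)
  west (west): (x=6, y=4) -> (x=5, y=4)
  west (west): (x=5, y=4) -> (x=4, y=4)
  north (north): (x=4, y=4) -> (x=4, y=3)
  south (south): (x=4, y=3) -> (x=4, y=4)
  south (south): (x=4, y=4) -> (x=4, y=5)
  north (north): (x=4, y=5) -> (x=4, y=4)
  west (west): (x=4, y=4) -> (x=3, y=4)
  east (east): (x=3, y=4) -> (x=4, y=4)
Final: (x=4, y=4)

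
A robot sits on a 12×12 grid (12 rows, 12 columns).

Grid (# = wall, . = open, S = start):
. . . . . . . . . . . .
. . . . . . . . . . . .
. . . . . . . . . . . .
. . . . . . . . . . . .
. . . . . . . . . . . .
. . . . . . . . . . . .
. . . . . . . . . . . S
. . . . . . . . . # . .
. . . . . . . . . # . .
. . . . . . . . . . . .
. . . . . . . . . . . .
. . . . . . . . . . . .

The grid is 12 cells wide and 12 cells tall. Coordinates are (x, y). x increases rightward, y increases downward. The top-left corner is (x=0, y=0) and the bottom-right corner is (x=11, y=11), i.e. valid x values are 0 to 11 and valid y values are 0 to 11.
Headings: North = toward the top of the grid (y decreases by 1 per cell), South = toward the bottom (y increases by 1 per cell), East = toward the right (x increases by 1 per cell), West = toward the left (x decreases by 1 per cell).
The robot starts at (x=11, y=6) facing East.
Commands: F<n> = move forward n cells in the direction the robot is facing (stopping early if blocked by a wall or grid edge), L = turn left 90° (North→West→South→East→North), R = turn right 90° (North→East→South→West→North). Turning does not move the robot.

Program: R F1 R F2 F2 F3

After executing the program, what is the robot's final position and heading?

Start: (x=11, y=6), facing East
  R: turn right, now facing South
  F1: move forward 1, now at (x=11, y=7)
  R: turn right, now facing West
  F2: move forward 1/2 (blocked), now at (x=10, y=7)
  F2: move forward 0/2 (blocked), now at (x=10, y=7)
  F3: move forward 0/3 (blocked), now at (x=10, y=7)
Final: (x=10, y=7), facing West

Answer: Final position: (x=10, y=7), facing West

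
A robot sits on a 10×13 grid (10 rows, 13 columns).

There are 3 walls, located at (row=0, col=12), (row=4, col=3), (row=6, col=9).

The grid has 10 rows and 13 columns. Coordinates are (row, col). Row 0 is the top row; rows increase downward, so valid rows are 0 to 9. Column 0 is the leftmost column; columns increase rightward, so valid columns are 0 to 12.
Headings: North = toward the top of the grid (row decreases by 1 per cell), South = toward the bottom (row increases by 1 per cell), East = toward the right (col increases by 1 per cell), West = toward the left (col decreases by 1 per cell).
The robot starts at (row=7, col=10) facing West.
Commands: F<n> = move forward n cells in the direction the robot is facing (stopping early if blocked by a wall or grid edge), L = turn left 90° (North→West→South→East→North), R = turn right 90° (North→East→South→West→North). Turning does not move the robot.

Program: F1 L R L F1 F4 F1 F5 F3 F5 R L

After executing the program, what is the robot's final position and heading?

Start: (row=7, col=10), facing West
  F1: move forward 1, now at (row=7, col=9)
  L: turn left, now facing South
  R: turn right, now facing West
  L: turn left, now facing South
  F1: move forward 1, now at (row=8, col=9)
  F4: move forward 1/4 (blocked), now at (row=9, col=9)
  F1: move forward 0/1 (blocked), now at (row=9, col=9)
  F5: move forward 0/5 (blocked), now at (row=9, col=9)
  F3: move forward 0/3 (blocked), now at (row=9, col=9)
  F5: move forward 0/5 (blocked), now at (row=9, col=9)
  R: turn right, now facing West
  L: turn left, now facing South
Final: (row=9, col=9), facing South

Answer: Final position: (row=9, col=9), facing South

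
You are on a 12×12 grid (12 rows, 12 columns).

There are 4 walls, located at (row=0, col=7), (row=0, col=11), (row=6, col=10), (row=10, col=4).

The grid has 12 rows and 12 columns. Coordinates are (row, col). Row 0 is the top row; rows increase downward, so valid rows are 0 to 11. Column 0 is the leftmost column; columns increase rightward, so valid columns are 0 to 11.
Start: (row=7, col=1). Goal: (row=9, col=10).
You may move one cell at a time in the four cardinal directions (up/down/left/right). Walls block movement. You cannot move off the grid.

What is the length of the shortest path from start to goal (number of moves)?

BFS from (row=7, col=1) until reaching (row=9, col=10):
  Distance 0: (row=7, col=1)
  Distance 1: (row=6, col=1), (row=7, col=0), (row=7, col=2), (row=8, col=1)
  Distance 2: (row=5, col=1), (row=6, col=0), (row=6, col=2), (row=7, col=3), (row=8, col=0), (row=8, col=2), (row=9, col=1)
  Distance 3: (row=4, col=1), (row=5, col=0), (row=5, col=2), (row=6, col=3), (row=7, col=4), (row=8, col=3), (row=9, col=0), (row=9, col=2), (row=10, col=1)
  Distance 4: (row=3, col=1), (row=4, col=0), (row=4, col=2), (row=5, col=3), (row=6, col=4), (row=7, col=5), (row=8, col=4), (row=9, col=3), (row=10, col=0), (row=10, col=2), (row=11, col=1)
  Distance 5: (row=2, col=1), (row=3, col=0), (row=3, col=2), (row=4, col=3), (row=5, col=4), (row=6, col=5), (row=7, col=6), (row=8, col=5), (row=9, col=4), (row=10, col=3), (row=11, col=0), (row=11, col=2)
  Distance 6: (row=1, col=1), (row=2, col=0), (row=2, col=2), (row=3, col=3), (row=4, col=4), (row=5, col=5), (row=6, col=6), (row=7, col=7), (row=8, col=6), (row=9, col=5), (row=11, col=3)
  Distance 7: (row=0, col=1), (row=1, col=0), (row=1, col=2), (row=2, col=3), (row=3, col=4), (row=4, col=5), (row=5, col=6), (row=6, col=7), (row=7, col=8), (row=8, col=7), (row=9, col=6), (row=10, col=5), (row=11, col=4)
  Distance 8: (row=0, col=0), (row=0, col=2), (row=1, col=3), (row=2, col=4), (row=3, col=5), (row=4, col=6), (row=5, col=7), (row=6, col=8), (row=7, col=9), (row=8, col=8), (row=9, col=7), (row=10, col=6), (row=11, col=5)
  Distance 9: (row=0, col=3), (row=1, col=4), (row=2, col=5), (row=3, col=6), (row=4, col=7), (row=5, col=8), (row=6, col=9), (row=7, col=10), (row=8, col=9), (row=9, col=8), (row=10, col=7), (row=11, col=6)
  Distance 10: (row=0, col=4), (row=1, col=5), (row=2, col=6), (row=3, col=7), (row=4, col=8), (row=5, col=9), (row=7, col=11), (row=8, col=10), (row=9, col=9), (row=10, col=8), (row=11, col=7)
  Distance 11: (row=0, col=5), (row=1, col=6), (row=2, col=7), (row=3, col=8), (row=4, col=9), (row=5, col=10), (row=6, col=11), (row=8, col=11), (row=9, col=10), (row=10, col=9), (row=11, col=8)  <- goal reached here
One shortest path (11 moves): (row=7, col=1) -> (row=7, col=2) -> (row=7, col=3) -> (row=7, col=4) -> (row=7, col=5) -> (row=7, col=6) -> (row=7, col=7) -> (row=7, col=8) -> (row=7, col=9) -> (row=7, col=10) -> (row=8, col=10) -> (row=9, col=10)

Answer: Shortest path length: 11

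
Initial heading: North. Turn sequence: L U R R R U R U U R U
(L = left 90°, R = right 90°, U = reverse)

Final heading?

Answer: Final heading: South

Derivation:
Start: North
  L (left (90° counter-clockwise)) -> West
  U (U-turn (180°)) -> East
  R (right (90° clockwise)) -> South
  R (right (90° clockwise)) -> West
  R (right (90° clockwise)) -> North
  U (U-turn (180°)) -> South
  R (right (90° clockwise)) -> West
  U (U-turn (180°)) -> East
  U (U-turn (180°)) -> West
  R (right (90° clockwise)) -> North
  U (U-turn (180°)) -> South
Final: South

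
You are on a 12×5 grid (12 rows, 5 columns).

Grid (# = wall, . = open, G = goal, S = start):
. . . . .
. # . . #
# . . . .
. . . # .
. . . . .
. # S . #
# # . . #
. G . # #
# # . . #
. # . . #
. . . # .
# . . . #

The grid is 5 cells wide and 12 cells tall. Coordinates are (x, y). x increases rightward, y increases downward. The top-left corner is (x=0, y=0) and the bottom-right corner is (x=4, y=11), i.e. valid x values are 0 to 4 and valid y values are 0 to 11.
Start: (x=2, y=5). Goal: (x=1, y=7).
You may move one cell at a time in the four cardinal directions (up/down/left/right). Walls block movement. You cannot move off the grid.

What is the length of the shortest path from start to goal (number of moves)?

Answer: Shortest path length: 3

Derivation:
BFS from (x=2, y=5) until reaching (x=1, y=7):
  Distance 0: (x=2, y=5)
  Distance 1: (x=2, y=4), (x=3, y=5), (x=2, y=6)
  Distance 2: (x=2, y=3), (x=1, y=4), (x=3, y=4), (x=3, y=6), (x=2, y=7)
  Distance 3: (x=2, y=2), (x=1, y=3), (x=0, y=4), (x=4, y=4), (x=1, y=7), (x=2, y=8)  <- goal reached here
One shortest path (3 moves): (x=2, y=5) -> (x=2, y=6) -> (x=2, y=7) -> (x=1, y=7)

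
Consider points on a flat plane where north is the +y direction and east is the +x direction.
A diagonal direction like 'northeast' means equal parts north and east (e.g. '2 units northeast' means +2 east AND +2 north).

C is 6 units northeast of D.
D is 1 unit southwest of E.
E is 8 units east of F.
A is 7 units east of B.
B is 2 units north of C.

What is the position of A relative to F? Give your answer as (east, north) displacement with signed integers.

Answer: A is at (east=20, north=7) relative to F.

Derivation:
Place F at the origin (east=0, north=0).
  E is 8 units east of F: delta (east=+8, north=+0); E at (east=8, north=0).
  D is 1 unit southwest of E: delta (east=-1, north=-1); D at (east=7, north=-1).
  C is 6 units northeast of D: delta (east=+6, north=+6); C at (east=13, north=5).
  B is 2 units north of C: delta (east=+0, north=+2); B at (east=13, north=7).
  A is 7 units east of B: delta (east=+7, north=+0); A at (east=20, north=7).
Therefore A relative to F: (east=20, north=7).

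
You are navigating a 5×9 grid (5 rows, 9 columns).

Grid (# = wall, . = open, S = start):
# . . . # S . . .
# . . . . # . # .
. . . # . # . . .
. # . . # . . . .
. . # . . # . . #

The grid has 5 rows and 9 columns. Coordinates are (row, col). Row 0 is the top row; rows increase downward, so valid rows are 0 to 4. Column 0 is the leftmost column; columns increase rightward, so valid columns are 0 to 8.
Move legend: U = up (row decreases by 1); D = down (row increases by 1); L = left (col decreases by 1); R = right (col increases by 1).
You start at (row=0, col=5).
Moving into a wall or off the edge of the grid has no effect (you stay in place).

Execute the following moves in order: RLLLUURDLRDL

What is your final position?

Start: (row=0, col=5)
  R (right): (row=0, col=5) -> (row=0, col=6)
  L (left): (row=0, col=6) -> (row=0, col=5)
  L (left): blocked, stay at (row=0, col=5)
  L (left): blocked, stay at (row=0, col=5)
  U (up): blocked, stay at (row=0, col=5)
  U (up): blocked, stay at (row=0, col=5)
  R (right): (row=0, col=5) -> (row=0, col=6)
  D (down): (row=0, col=6) -> (row=1, col=6)
  L (left): blocked, stay at (row=1, col=6)
  R (right): blocked, stay at (row=1, col=6)
  D (down): (row=1, col=6) -> (row=2, col=6)
  L (left): blocked, stay at (row=2, col=6)
Final: (row=2, col=6)

Answer: Final position: (row=2, col=6)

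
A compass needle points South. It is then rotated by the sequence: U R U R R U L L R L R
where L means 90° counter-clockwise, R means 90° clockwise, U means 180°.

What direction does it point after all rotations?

Answer: Final heading: South

Derivation:
Start: South
  U (U-turn (180°)) -> North
  R (right (90° clockwise)) -> East
  U (U-turn (180°)) -> West
  R (right (90° clockwise)) -> North
  R (right (90° clockwise)) -> East
  U (U-turn (180°)) -> West
  L (left (90° counter-clockwise)) -> South
  L (left (90° counter-clockwise)) -> East
  R (right (90° clockwise)) -> South
  L (left (90° counter-clockwise)) -> East
  R (right (90° clockwise)) -> South
Final: South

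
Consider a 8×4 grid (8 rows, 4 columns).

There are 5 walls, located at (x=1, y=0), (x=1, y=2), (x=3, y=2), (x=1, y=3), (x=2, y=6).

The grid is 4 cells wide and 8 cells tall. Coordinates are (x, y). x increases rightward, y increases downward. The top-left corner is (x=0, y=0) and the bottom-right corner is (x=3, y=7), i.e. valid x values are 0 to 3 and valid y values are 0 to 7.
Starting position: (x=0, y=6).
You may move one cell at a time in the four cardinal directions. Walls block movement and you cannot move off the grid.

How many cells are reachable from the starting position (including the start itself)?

BFS flood-fill from (x=0, y=6):
  Distance 0: (x=0, y=6)
  Distance 1: (x=0, y=5), (x=1, y=6), (x=0, y=7)
  Distance 2: (x=0, y=4), (x=1, y=5), (x=1, y=7)
  Distance 3: (x=0, y=3), (x=1, y=4), (x=2, y=5), (x=2, y=7)
  Distance 4: (x=0, y=2), (x=2, y=4), (x=3, y=5), (x=3, y=7)
  Distance 5: (x=0, y=1), (x=2, y=3), (x=3, y=4), (x=3, y=6)
  Distance 6: (x=0, y=0), (x=1, y=1), (x=2, y=2), (x=3, y=3)
  Distance 7: (x=2, y=1)
  Distance 8: (x=2, y=0), (x=3, y=1)
  Distance 9: (x=3, y=0)
Total reachable: 27 (grid has 27 open cells total)

Answer: Reachable cells: 27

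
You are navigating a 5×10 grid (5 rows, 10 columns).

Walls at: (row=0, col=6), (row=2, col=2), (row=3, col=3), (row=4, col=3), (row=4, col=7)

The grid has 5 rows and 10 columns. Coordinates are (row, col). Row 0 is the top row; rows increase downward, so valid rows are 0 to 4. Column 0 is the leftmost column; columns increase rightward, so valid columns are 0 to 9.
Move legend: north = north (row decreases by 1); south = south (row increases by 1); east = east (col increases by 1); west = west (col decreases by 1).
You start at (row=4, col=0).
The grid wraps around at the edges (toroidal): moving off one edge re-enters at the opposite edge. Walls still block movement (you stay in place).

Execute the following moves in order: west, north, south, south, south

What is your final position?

Answer: Final position: (row=1, col=9)

Derivation:
Start: (row=4, col=0)
  west (west): (row=4, col=0) -> (row=4, col=9)
  north (north): (row=4, col=9) -> (row=3, col=9)
  south (south): (row=3, col=9) -> (row=4, col=9)
  south (south): (row=4, col=9) -> (row=0, col=9)
  south (south): (row=0, col=9) -> (row=1, col=9)
Final: (row=1, col=9)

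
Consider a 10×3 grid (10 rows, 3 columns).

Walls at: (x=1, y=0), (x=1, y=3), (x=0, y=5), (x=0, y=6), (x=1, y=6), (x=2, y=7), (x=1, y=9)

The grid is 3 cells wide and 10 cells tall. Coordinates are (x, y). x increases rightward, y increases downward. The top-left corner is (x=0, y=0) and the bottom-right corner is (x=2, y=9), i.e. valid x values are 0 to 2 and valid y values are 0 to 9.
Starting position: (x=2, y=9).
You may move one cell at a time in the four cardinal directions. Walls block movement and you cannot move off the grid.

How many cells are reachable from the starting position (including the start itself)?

BFS flood-fill from (x=2, y=9):
  Distance 0: (x=2, y=9)
  Distance 1: (x=2, y=8)
  Distance 2: (x=1, y=8)
  Distance 3: (x=1, y=7), (x=0, y=8)
  Distance 4: (x=0, y=7), (x=0, y=9)
Total reachable: 7 (grid has 23 open cells total)

Answer: Reachable cells: 7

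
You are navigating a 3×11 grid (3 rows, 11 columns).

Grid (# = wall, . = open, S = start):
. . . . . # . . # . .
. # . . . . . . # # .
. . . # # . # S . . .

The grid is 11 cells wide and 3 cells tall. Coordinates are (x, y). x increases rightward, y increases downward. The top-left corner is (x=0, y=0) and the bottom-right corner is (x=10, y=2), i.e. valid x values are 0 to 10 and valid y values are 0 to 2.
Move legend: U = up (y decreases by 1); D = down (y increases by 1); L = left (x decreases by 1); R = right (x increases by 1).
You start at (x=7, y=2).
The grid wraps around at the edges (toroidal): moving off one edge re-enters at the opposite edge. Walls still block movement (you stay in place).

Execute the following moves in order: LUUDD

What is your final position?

Start: (x=7, y=2)
  L (left): blocked, stay at (x=7, y=2)
  U (up): (x=7, y=2) -> (x=7, y=1)
  U (up): (x=7, y=1) -> (x=7, y=0)
  D (down): (x=7, y=0) -> (x=7, y=1)
  D (down): (x=7, y=1) -> (x=7, y=2)
Final: (x=7, y=2)

Answer: Final position: (x=7, y=2)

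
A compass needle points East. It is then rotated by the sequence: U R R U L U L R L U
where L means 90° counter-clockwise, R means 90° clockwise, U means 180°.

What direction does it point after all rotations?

Answer: Final heading: East

Derivation:
Start: East
  U (U-turn (180°)) -> West
  R (right (90° clockwise)) -> North
  R (right (90° clockwise)) -> East
  U (U-turn (180°)) -> West
  L (left (90° counter-clockwise)) -> South
  U (U-turn (180°)) -> North
  L (left (90° counter-clockwise)) -> West
  R (right (90° clockwise)) -> North
  L (left (90° counter-clockwise)) -> West
  U (U-turn (180°)) -> East
Final: East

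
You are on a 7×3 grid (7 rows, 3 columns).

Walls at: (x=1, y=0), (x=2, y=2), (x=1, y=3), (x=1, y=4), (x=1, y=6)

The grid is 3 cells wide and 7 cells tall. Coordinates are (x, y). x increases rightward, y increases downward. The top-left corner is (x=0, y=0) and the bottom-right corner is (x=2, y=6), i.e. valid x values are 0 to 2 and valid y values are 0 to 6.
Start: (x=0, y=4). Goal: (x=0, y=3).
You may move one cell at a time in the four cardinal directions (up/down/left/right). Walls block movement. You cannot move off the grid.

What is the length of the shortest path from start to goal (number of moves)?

Answer: Shortest path length: 1

Derivation:
BFS from (x=0, y=4) until reaching (x=0, y=3):
  Distance 0: (x=0, y=4)
  Distance 1: (x=0, y=3), (x=0, y=5)  <- goal reached here
One shortest path (1 moves): (x=0, y=4) -> (x=0, y=3)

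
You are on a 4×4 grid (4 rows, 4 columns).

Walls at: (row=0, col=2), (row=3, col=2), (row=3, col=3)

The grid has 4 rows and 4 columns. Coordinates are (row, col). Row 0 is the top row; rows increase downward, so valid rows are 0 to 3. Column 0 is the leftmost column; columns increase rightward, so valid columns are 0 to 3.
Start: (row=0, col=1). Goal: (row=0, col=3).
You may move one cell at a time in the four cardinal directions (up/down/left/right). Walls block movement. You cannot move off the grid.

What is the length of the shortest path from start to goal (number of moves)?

Answer: Shortest path length: 4

Derivation:
BFS from (row=0, col=1) until reaching (row=0, col=3):
  Distance 0: (row=0, col=1)
  Distance 1: (row=0, col=0), (row=1, col=1)
  Distance 2: (row=1, col=0), (row=1, col=2), (row=2, col=1)
  Distance 3: (row=1, col=3), (row=2, col=0), (row=2, col=2), (row=3, col=1)
  Distance 4: (row=0, col=3), (row=2, col=3), (row=3, col=0)  <- goal reached here
One shortest path (4 moves): (row=0, col=1) -> (row=1, col=1) -> (row=1, col=2) -> (row=1, col=3) -> (row=0, col=3)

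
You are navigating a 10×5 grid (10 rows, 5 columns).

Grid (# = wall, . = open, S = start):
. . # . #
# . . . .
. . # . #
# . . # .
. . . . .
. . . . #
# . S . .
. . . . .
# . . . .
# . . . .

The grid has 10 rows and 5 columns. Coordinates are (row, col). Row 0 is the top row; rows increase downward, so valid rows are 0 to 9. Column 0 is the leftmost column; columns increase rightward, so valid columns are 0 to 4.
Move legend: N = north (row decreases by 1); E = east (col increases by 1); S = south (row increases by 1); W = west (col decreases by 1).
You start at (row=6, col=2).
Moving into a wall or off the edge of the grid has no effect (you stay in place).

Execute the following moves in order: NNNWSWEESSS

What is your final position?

Answer: Final position: (row=7, col=2)

Derivation:
Start: (row=6, col=2)
  N (north): (row=6, col=2) -> (row=5, col=2)
  N (north): (row=5, col=2) -> (row=4, col=2)
  N (north): (row=4, col=2) -> (row=3, col=2)
  W (west): (row=3, col=2) -> (row=3, col=1)
  S (south): (row=3, col=1) -> (row=4, col=1)
  W (west): (row=4, col=1) -> (row=4, col=0)
  E (east): (row=4, col=0) -> (row=4, col=1)
  E (east): (row=4, col=1) -> (row=4, col=2)
  S (south): (row=4, col=2) -> (row=5, col=2)
  S (south): (row=5, col=2) -> (row=6, col=2)
  S (south): (row=6, col=2) -> (row=7, col=2)
Final: (row=7, col=2)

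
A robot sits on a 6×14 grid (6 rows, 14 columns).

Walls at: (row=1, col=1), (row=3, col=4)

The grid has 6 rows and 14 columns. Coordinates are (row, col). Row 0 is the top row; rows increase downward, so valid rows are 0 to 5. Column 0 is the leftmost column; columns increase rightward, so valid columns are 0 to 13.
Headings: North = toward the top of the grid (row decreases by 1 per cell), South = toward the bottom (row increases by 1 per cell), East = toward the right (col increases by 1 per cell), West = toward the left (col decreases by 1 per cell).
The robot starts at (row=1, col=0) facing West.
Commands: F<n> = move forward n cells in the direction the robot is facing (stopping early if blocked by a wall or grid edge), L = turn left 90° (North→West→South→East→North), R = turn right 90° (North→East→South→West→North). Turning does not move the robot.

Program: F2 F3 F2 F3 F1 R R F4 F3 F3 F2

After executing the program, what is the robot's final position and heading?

Answer: Final position: (row=1, col=0), facing East

Derivation:
Start: (row=1, col=0), facing West
  F2: move forward 0/2 (blocked), now at (row=1, col=0)
  F3: move forward 0/3 (blocked), now at (row=1, col=0)
  F2: move forward 0/2 (blocked), now at (row=1, col=0)
  F3: move forward 0/3 (blocked), now at (row=1, col=0)
  F1: move forward 0/1 (blocked), now at (row=1, col=0)
  R: turn right, now facing North
  R: turn right, now facing East
  F4: move forward 0/4 (blocked), now at (row=1, col=0)
  F3: move forward 0/3 (blocked), now at (row=1, col=0)
  F3: move forward 0/3 (blocked), now at (row=1, col=0)
  F2: move forward 0/2 (blocked), now at (row=1, col=0)
Final: (row=1, col=0), facing East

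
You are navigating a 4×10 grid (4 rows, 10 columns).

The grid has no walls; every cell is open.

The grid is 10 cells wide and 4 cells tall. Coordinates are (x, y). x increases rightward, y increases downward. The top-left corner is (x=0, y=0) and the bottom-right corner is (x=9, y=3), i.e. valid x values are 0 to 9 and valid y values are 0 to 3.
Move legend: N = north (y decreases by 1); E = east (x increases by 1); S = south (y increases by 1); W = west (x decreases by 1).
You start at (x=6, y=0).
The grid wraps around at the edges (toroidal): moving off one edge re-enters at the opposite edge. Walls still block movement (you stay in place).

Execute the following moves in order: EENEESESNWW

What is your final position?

Answer: Final position: (x=9, y=0)

Derivation:
Start: (x=6, y=0)
  E (east): (x=6, y=0) -> (x=7, y=0)
  E (east): (x=7, y=0) -> (x=8, y=0)
  N (north): (x=8, y=0) -> (x=8, y=3)
  E (east): (x=8, y=3) -> (x=9, y=3)
  E (east): (x=9, y=3) -> (x=0, y=3)
  S (south): (x=0, y=3) -> (x=0, y=0)
  E (east): (x=0, y=0) -> (x=1, y=0)
  S (south): (x=1, y=0) -> (x=1, y=1)
  N (north): (x=1, y=1) -> (x=1, y=0)
  W (west): (x=1, y=0) -> (x=0, y=0)
  W (west): (x=0, y=0) -> (x=9, y=0)
Final: (x=9, y=0)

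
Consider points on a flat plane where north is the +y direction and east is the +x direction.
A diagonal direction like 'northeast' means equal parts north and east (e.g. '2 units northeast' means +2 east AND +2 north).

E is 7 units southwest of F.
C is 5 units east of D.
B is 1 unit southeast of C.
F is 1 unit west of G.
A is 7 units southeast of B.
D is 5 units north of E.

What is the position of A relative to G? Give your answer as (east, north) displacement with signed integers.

Place G at the origin (east=0, north=0).
  F is 1 unit west of G: delta (east=-1, north=+0); F at (east=-1, north=0).
  E is 7 units southwest of F: delta (east=-7, north=-7); E at (east=-8, north=-7).
  D is 5 units north of E: delta (east=+0, north=+5); D at (east=-8, north=-2).
  C is 5 units east of D: delta (east=+5, north=+0); C at (east=-3, north=-2).
  B is 1 unit southeast of C: delta (east=+1, north=-1); B at (east=-2, north=-3).
  A is 7 units southeast of B: delta (east=+7, north=-7); A at (east=5, north=-10).
Therefore A relative to G: (east=5, north=-10).

Answer: A is at (east=5, north=-10) relative to G.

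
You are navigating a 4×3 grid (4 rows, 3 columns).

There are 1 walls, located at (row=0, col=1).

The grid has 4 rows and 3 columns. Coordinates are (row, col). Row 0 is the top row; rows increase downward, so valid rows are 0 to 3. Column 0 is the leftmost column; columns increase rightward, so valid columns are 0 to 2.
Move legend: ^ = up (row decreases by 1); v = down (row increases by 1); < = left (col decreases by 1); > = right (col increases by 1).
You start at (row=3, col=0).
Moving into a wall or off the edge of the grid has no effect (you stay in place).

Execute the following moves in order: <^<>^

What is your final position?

Start: (row=3, col=0)
  < (left): blocked, stay at (row=3, col=0)
  ^ (up): (row=3, col=0) -> (row=2, col=0)
  < (left): blocked, stay at (row=2, col=0)
  > (right): (row=2, col=0) -> (row=2, col=1)
  ^ (up): (row=2, col=1) -> (row=1, col=1)
Final: (row=1, col=1)

Answer: Final position: (row=1, col=1)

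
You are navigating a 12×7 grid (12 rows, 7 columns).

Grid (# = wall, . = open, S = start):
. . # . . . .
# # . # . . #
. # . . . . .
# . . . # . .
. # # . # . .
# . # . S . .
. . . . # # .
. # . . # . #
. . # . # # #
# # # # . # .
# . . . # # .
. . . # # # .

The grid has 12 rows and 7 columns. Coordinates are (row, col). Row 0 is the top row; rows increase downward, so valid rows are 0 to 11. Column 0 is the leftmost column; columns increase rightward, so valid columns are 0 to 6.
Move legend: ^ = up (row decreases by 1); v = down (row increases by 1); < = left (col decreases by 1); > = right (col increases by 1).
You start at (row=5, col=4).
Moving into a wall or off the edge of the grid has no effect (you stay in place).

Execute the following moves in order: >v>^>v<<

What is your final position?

Start: (row=5, col=4)
  > (right): (row=5, col=4) -> (row=5, col=5)
  v (down): blocked, stay at (row=5, col=5)
  > (right): (row=5, col=5) -> (row=5, col=6)
  ^ (up): (row=5, col=6) -> (row=4, col=6)
  > (right): blocked, stay at (row=4, col=6)
  v (down): (row=4, col=6) -> (row=5, col=6)
  < (left): (row=5, col=6) -> (row=5, col=5)
  < (left): (row=5, col=5) -> (row=5, col=4)
Final: (row=5, col=4)

Answer: Final position: (row=5, col=4)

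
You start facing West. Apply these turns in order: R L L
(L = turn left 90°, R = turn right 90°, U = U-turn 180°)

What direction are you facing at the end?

Answer: Final heading: South

Derivation:
Start: West
  R (right (90° clockwise)) -> North
  L (left (90° counter-clockwise)) -> West
  L (left (90° counter-clockwise)) -> South
Final: South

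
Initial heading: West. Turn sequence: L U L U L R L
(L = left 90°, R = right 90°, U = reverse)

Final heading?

Start: West
  L (left (90° counter-clockwise)) -> South
  U (U-turn (180°)) -> North
  L (left (90° counter-clockwise)) -> West
  U (U-turn (180°)) -> East
  L (left (90° counter-clockwise)) -> North
  R (right (90° clockwise)) -> East
  L (left (90° counter-clockwise)) -> North
Final: North

Answer: Final heading: North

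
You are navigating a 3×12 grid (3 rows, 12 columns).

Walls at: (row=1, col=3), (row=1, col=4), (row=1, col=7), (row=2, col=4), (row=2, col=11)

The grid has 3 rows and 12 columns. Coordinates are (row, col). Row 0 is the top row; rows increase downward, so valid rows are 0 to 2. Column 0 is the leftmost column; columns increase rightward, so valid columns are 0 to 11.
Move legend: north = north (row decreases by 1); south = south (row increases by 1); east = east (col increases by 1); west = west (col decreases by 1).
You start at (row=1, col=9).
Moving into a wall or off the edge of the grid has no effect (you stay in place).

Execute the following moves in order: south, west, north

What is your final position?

Start: (row=1, col=9)
  south (south): (row=1, col=9) -> (row=2, col=9)
  west (west): (row=2, col=9) -> (row=2, col=8)
  north (north): (row=2, col=8) -> (row=1, col=8)
Final: (row=1, col=8)

Answer: Final position: (row=1, col=8)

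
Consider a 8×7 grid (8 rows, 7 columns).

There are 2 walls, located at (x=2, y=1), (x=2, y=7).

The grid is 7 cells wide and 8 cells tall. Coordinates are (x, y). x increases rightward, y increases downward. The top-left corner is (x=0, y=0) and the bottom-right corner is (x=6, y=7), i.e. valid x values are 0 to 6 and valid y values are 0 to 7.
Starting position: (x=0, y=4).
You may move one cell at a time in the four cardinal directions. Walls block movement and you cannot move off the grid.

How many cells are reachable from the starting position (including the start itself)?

Answer: Reachable cells: 54

Derivation:
BFS flood-fill from (x=0, y=4):
  Distance 0: (x=0, y=4)
  Distance 1: (x=0, y=3), (x=1, y=4), (x=0, y=5)
  Distance 2: (x=0, y=2), (x=1, y=3), (x=2, y=4), (x=1, y=5), (x=0, y=6)
  Distance 3: (x=0, y=1), (x=1, y=2), (x=2, y=3), (x=3, y=4), (x=2, y=5), (x=1, y=6), (x=0, y=7)
  Distance 4: (x=0, y=0), (x=1, y=1), (x=2, y=2), (x=3, y=3), (x=4, y=4), (x=3, y=5), (x=2, y=6), (x=1, y=7)
  Distance 5: (x=1, y=0), (x=3, y=2), (x=4, y=3), (x=5, y=4), (x=4, y=5), (x=3, y=6)
  Distance 6: (x=2, y=0), (x=3, y=1), (x=4, y=2), (x=5, y=3), (x=6, y=4), (x=5, y=5), (x=4, y=6), (x=3, y=7)
  Distance 7: (x=3, y=0), (x=4, y=1), (x=5, y=2), (x=6, y=3), (x=6, y=5), (x=5, y=6), (x=4, y=7)
  Distance 8: (x=4, y=0), (x=5, y=1), (x=6, y=2), (x=6, y=6), (x=5, y=7)
  Distance 9: (x=5, y=0), (x=6, y=1), (x=6, y=7)
  Distance 10: (x=6, y=0)
Total reachable: 54 (grid has 54 open cells total)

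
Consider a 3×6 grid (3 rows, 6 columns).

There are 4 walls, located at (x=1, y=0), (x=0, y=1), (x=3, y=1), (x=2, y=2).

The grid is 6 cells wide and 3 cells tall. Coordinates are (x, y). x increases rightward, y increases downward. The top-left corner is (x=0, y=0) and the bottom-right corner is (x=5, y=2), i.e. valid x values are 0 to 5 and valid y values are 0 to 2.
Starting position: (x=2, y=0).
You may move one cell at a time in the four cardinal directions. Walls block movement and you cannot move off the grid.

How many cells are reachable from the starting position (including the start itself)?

Answer: Reachable cells: 13

Derivation:
BFS flood-fill from (x=2, y=0):
  Distance 0: (x=2, y=0)
  Distance 1: (x=3, y=0), (x=2, y=1)
  Distance 2: (x=4, y=0), (x=1, y=1)
  Distance 3: (x=5, y=0), (x=4, y=1), (x=1, y=2)
  Distance 4: (x=5, y=1), (x=0, y=2), (x=4, y=2)
  Distance 5: (x=3, y=2), (x=5, y=2)
Total reachable: 13 (grid has 14 open cells total)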